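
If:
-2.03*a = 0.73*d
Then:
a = -0.359605911330049*d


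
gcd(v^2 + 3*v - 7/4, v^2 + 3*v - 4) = 1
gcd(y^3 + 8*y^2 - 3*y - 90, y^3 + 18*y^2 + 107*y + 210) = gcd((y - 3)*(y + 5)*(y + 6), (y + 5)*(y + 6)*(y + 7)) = y^2 + 11*y + 30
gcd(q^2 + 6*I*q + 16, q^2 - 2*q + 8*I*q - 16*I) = q + 8*I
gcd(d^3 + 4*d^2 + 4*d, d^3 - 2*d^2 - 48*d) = d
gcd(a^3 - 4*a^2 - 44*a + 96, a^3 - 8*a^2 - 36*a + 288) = a^2 - 2*a - 48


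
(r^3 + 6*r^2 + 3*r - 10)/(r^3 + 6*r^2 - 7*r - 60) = (r^2 + r - 2)/(r^2 + r - 12)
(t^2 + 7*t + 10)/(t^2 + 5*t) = (t + 2)/t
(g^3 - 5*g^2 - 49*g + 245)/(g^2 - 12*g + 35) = g + 7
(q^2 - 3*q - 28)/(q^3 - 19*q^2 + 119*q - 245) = (q + 4)/(q^2 - 12*q + 35)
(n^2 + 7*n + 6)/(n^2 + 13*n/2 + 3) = 2*(n + 1)/(2*n + 1)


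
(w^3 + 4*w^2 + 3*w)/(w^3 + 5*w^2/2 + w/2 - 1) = 2*w*(w + 3)/(2*w^2 + 3*w - 2)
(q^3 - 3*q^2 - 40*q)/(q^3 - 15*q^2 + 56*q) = (q + 5)/(q - 7)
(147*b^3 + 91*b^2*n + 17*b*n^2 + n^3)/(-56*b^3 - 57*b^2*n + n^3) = (-21*b^2 - 10*b*n - n^2)/(8*b^2 + 7*b*n - n^2)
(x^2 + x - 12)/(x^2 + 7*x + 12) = (x - 3)/(x + 3)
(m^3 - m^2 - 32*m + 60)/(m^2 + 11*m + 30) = (m^2 - 7*m + 10)/(m + 5)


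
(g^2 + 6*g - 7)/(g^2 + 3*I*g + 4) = (g^2 + 6*g - 7)/(g^2 + 3*I*g + 4)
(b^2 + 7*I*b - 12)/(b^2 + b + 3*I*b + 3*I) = (b + 4*I)/(b + 1)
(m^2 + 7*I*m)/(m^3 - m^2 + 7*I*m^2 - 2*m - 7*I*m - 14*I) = m/(m^2 - m - 2)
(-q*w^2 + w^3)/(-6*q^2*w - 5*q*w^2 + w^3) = w*(q - w)/(6*q^2 + 5*q*w - w^2)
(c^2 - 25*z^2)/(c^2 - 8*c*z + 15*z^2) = (-c - 5*z)/(-c + 3*z)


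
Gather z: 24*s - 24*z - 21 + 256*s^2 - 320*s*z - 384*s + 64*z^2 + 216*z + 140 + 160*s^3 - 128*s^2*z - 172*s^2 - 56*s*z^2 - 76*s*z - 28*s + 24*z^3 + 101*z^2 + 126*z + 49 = 160*s^3 + 84*s^2 - 388*s + 24*z^3 + z^2*(165 - 56*s) + z*(-128*s^2 - 396*s + 318) + 168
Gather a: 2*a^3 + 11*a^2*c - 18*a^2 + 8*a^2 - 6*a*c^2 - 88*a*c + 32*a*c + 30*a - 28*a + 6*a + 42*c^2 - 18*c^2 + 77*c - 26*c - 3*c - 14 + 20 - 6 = 2*a^3 + a^2*(11*c - 10) + a*(-6*c^2 - 56*c + 8) + 24*c^2 + 48*c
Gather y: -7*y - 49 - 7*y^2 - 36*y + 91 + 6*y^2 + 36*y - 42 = -y^2 - 7*y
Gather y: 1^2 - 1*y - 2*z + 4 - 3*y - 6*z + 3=-4*y - 8*z + 8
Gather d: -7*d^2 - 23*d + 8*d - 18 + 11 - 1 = -7*d^2 - 15*d - 8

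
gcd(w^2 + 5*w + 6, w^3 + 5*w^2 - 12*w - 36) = w + 2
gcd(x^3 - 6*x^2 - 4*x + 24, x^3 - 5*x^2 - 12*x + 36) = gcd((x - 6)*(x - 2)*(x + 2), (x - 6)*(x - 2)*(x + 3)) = x^2 - 8*x + 12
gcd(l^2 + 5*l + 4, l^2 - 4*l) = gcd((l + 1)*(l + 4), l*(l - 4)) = 1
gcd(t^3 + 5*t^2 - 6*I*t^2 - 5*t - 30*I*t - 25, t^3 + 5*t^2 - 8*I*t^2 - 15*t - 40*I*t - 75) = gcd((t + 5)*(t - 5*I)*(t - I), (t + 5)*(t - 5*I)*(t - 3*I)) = t^2 + t*(5 - 5*I) - 25*I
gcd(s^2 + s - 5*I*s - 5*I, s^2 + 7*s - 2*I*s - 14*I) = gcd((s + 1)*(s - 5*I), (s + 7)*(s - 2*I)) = 1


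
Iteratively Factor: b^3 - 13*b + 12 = (b + 4)*(b^2 - 4*b + 3) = (b - 3)*(b + 4)*(b - 1)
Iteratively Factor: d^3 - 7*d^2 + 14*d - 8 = (d - 4)*(d^2 - 3*d + 2) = (d - 4)*(d - 2)*(d - 1)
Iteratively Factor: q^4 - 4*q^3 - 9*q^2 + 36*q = (q + 3)*(q^3 - 7*q^2 + 12*q) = (q - 4)*(q + 3)*(q^2 - 3*q) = (q - 4)*(q - 3)*(q + 3)*(q)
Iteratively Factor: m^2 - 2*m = (m)*(m - 2)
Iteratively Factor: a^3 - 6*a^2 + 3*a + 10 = (a + 1)*(a^2 - 7*a + 10) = (a - 5)*(a + 1)*(a - 2)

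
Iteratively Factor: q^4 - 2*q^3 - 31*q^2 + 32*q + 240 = (q - 5)*(q^3 + 3*q^2 - 16*q - 48) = (q - 5)*(q + 4)*(q^2 - q - 12) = (q - 5)*(q - 4)*(q + 4)*(q + 3)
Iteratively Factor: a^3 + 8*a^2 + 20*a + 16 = (a + 2)*(a^2 + 6*a + 8) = (a + 2)*(a + 4)*(a + 2)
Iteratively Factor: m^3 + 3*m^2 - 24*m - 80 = (m + 4)*(m^2 - m - 20) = (m - 5)*(m + 4)*(m + 4)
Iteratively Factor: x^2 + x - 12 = (x - 3)*(x + 4)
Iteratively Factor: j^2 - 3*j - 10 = (j + 2)*(j - 5)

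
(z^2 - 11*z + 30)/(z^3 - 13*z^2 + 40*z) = (z - 6)/(z*(z - 8))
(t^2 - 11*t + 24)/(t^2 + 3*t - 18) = (t - 8)/(t + 6)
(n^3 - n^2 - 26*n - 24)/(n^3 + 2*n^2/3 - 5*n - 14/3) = 3*(n^2 - 2*n - 24)/(3*n^2 - n - 14)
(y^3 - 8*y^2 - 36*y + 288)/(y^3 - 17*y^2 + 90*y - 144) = (y + 6)/(y - 3)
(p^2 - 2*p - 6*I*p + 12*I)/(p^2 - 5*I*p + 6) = (p - 2)/(p + I)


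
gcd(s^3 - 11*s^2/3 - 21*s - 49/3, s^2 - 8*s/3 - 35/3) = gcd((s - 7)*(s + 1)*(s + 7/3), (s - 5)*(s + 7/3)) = s + 7/3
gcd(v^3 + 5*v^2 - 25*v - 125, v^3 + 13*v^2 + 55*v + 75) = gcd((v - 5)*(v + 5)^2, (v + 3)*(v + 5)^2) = v^2 + 10*v + 25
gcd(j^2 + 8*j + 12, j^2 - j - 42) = j + 6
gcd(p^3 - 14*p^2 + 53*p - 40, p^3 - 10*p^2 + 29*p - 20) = p^2 - 6*p + 5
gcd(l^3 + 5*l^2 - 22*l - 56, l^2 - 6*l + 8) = l - 4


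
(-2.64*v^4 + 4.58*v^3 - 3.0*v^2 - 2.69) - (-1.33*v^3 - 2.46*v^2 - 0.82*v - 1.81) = -2.64*v^4 + 5.91*v^3 - 0.54*v^2 + 0.82*v - 0.88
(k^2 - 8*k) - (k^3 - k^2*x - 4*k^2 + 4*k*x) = -k^3 + k^2*x + 5*k^2 - 4*k*x - 8*k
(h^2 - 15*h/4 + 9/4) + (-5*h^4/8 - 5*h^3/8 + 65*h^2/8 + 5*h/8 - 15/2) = -5*h^4/8 - 5*h^3/8 + 73*h^2/8 - 25*h/8 - 21/4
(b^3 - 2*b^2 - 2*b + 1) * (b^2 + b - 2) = b^5 - b^4 - 6*b^3 + 3*b^2 + 5*b - 2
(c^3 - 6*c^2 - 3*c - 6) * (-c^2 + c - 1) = -c^5 + 7*c^4 - 4*c^3 + 9*c^2 - 3*c + 6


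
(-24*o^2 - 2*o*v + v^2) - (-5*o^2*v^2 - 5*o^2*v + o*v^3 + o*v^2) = 5*o^2*v^2 + 5*o^2*v - 24*o^2 - o*v^3 - o*v^2 - 2*o*v + v^2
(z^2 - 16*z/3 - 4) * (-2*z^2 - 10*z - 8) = -2*z^4 + 2*z^3/3 + 160*z^2/3 + 248*z/3 + 32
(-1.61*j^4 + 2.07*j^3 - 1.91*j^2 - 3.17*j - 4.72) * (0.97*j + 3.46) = -1.5617*j^5 - 3.5627*j^4 + 5.3095*j^3 - 9.6835*j^2 - 15.5466*j - 16.3312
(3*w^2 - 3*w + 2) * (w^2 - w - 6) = 3*w^4 - 6*w^3 - 13*w^2 + 16*w - 12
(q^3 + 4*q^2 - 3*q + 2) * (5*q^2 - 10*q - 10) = 5*q^5 + 10*q^4 - 65*q^3 + 10*q - 20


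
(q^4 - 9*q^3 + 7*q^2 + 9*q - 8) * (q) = q^5 - 9*q^4 + 7*q^3 + 9*q^2 - 8*q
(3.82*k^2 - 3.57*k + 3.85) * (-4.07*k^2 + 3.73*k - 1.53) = -15.5474*k^4 + 28.7785*k^3 - 34.8302*k^2 + 19.8226*k - 5.8905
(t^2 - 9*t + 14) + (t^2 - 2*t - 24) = 2*t^2 - 11*t - 10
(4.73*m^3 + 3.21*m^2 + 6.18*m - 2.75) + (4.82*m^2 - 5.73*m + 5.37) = 4.73*m^3 + 8.03*m^2 + 0.449999999999999*m + 2.62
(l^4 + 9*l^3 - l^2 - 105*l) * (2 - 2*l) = -2*l^5 - 16*l^4 + 20*l^3 + 208*l^2 - 210*l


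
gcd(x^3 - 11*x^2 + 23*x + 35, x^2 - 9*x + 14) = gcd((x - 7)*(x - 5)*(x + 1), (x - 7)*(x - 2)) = x - 7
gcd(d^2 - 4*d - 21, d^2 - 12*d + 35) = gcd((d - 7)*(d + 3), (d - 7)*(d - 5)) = d - 7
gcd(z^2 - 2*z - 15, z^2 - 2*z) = 1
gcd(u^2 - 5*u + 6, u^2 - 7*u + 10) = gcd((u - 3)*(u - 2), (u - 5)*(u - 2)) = u - 2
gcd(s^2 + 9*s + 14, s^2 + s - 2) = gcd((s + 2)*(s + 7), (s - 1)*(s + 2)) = s + 2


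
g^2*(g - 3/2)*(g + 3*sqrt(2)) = g^4 - 3*g^3/2 + 3*sqrt(2)*g^3 - 9*sqrt(2)*g^2/2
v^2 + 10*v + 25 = (v + 5)^2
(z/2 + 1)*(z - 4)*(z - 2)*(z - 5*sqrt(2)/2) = z^4/2 - 2*z^3 - 5*sqrt(2)*z^3/4 - 2*z^2 + 5*sqrt(2)*z^2 + 5*sqrt(2)*z + 8*z - 20*sqrt(2)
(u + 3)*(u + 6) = u^2 + 9*u + 18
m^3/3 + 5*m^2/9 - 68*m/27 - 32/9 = (m/3 + 1)*(m - 8/3)*(m + 4/3)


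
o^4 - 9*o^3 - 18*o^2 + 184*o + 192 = (o - 8)*(o - 6)*(o + 1)*(o + 4)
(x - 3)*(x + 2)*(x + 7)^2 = x^4 + 13*x^3 + 29*x^2 - 133*x - 294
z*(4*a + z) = 4*a*z + z^2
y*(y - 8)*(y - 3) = y^3 - 11*y^2 + 24*y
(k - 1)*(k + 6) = k^2 + 5*k - 6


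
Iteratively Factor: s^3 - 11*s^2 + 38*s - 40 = (s - 5)*(s^2 - 6*s + 8) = (s - 5)*(s - 4)*(s - 2)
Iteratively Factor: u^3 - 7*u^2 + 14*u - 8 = (u - 4)*(u^2 - 3*u + 2) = (u - 4)*(u - 1)*(u - 2)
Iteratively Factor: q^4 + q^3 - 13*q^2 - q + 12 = (q - 1)*(q^3 + 2*q^2 - 11*q - 12) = (q - 1)*(q + 4)*(q^2 - 2*q - 3) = (q - 1)*(q + 1)*(q + 4)*(q - 3)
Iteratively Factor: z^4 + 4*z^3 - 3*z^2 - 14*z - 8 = (z + 1)*(z^3 + 3*z^2 - 6*z - 8) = (z + 1)^2*(z^2 + 2*z - 8) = (z + 1)^2*(z + 4)*(z - 2)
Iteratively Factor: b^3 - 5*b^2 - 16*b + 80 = (b - 5)*(b^2 - 16) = (b - 5)*(b + 4)*(b - 4)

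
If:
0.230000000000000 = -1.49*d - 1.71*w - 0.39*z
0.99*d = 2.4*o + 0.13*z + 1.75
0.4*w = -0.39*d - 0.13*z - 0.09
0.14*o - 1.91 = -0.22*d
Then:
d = 7.01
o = 2.62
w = -4.32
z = -8.43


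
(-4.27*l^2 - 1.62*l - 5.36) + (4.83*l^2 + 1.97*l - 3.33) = 0.56*l^2 + 0.35*l - 8.69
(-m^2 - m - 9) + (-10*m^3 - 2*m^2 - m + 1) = -10*m^3 - 3*m^2 - 2*m - 8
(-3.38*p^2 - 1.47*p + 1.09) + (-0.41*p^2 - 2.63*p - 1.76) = -3.79*p^2 - 4.1*p - 0.67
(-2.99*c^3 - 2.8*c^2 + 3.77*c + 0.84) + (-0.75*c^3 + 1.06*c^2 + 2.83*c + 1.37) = -3.74*c^3 - 1.74*c^2 + 6.6*c + 2.21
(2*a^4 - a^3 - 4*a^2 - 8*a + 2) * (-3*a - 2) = -6*a^5 - a^4 + 14*a^3 + 32*a^2 + 10*a - 4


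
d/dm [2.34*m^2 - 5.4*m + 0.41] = 4.68*m - 5.4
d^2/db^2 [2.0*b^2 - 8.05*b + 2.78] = 4.00000000000000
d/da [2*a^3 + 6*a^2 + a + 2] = 6*a^2 + 12*a + 1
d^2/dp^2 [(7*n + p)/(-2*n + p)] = -18*n/(2*n - p)^3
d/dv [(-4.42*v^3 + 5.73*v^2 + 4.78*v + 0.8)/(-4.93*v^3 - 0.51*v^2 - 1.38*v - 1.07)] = (30.5031*v^4 + 59.33*v^3 + 20.5506*v^2 - 11.4462*v - 4.0106)/(24.3049*v^6 + 5.0286*v^5 + 13.8669*v^4 + 11.9578*v^3 + 2.9958*v^2 + 2.9532*v + 1.1449)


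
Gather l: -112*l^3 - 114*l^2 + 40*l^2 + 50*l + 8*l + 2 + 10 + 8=-112*l^3 - 74*l^2 + 58*l + 20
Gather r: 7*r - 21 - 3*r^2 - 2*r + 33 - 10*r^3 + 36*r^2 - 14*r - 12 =-10*r^3 + 33*r^2 - 9*r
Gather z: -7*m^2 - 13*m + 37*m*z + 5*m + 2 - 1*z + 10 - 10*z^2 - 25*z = -7*m^2 - 8*m - 10*z^2 + z*(37*m - 26) + 12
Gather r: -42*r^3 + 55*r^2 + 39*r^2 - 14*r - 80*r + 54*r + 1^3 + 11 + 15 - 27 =-42*r^3 + 94*r^2 - 40*r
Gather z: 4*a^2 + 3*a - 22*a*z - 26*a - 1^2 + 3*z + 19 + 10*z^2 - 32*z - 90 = 4*a^2 - 23*a + 10*z^2 + z*(-22*a - 29) - 72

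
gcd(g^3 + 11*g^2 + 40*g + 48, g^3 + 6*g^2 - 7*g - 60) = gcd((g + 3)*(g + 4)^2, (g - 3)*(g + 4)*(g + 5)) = g + 4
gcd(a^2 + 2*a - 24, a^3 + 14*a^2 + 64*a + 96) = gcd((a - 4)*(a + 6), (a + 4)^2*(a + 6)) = a + 6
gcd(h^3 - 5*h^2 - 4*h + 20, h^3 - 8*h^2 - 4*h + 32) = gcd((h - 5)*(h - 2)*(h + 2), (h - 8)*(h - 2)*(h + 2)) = h^2 - 4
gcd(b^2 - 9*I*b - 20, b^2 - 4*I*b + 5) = b - 5*I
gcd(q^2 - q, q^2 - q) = q^2 - q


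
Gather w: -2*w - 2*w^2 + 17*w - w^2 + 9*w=-3*w^2 + 24*w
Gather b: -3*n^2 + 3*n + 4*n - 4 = -3*n^2 + 7*n - 4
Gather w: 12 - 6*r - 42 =-6*r - 30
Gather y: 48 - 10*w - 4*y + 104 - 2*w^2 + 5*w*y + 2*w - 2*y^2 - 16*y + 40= -2*w^2 - 8*w - 2*y^2 + y*(5*w - 20) + 192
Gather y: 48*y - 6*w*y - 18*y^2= -18*y^2 + y*(48 - 6*w)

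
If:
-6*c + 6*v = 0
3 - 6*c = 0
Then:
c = 1/2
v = 1/2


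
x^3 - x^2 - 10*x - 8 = (x - 4)*(x + 1)*(x + 2)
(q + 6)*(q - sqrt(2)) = q^2 - sqrt(2)*q + 6*q - 6*sqrt(2)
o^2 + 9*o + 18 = (o + 3)*(o + 6)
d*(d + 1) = d^2 + d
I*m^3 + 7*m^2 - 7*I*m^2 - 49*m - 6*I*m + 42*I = (m - 7)*(m - 6*I)*(I*m + 1)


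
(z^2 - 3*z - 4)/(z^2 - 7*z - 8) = (z - 4)/(z - 8)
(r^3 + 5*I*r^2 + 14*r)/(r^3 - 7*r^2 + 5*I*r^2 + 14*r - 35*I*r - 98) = r/(r - 7)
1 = 1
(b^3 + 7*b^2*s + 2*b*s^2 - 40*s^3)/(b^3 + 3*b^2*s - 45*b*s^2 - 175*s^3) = (-b^2 - 2*b*s + 8*s^2)/(-b^2 + 2*b*s + 35*s^2)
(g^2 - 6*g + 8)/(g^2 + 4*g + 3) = (g^2 - 6*g + 8)/(g^2 + 4*g + 3)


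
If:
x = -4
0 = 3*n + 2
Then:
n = -2/3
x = -4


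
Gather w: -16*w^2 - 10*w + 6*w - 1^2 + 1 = -16*w^2 - 4*w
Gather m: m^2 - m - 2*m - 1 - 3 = m^2 - 3*m - 4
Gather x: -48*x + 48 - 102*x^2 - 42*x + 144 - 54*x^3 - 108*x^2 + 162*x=-54*x^3 - 210*x^2 + 72*x + 192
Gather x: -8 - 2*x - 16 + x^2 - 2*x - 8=x^2 - 4*x - 32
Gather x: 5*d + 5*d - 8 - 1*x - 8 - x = 10*d - 2*x - 16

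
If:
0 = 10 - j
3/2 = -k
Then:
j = 10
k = -3/2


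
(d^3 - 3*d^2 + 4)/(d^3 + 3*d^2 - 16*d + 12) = (d^2 - d - 2)/(d^2 + 5*d - 6)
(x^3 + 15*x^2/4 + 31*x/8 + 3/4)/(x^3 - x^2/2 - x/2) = (8*x^3 + 30*x^2 + 31*x + 6)/(4*x*(2*x^2 - x - 1))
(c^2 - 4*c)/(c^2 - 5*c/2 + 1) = 2*c*(c - 4)/(2*c^2 - 5*c + 2)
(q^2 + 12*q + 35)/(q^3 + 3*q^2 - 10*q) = (q + 7)/(q*(q - 2))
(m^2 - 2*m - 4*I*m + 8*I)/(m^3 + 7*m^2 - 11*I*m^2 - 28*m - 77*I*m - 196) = (m - 2)/(m^2 + 7*m*(1 - I) - 49*I)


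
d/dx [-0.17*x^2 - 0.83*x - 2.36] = -0.34*x - 0.83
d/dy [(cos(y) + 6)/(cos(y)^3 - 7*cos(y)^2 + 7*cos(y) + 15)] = (-165*cos(y) + 11*cos(2*y) + cos(3*y) + 65)*sin(y)/(2*(cos(y)^3 - 7*cos(y)^2 + 7*cos(y) + 15)^2)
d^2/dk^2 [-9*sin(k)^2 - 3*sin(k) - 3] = 3*sin(k) - 18*cos(2*k)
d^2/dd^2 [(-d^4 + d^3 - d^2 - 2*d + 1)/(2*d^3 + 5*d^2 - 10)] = 2*(-39*d^6 - 84*d^5 + 234*d^4 - 60*d^3 - 915*d^2 + 60*d - 50)/(8*d^9 + 60*d^8 + 150*d^7 + 5*d^6 - 600*d^5 - 750*d^4 + 600*d^3 + 1500*d^2 - 1000)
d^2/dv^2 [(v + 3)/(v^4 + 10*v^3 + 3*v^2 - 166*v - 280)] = 2*(4*(v + 3)*(2*v^3 + 15*v^2 + 3*v - 83)^2 + (-4*v^3 - 30*v^2 - 6*v - 3*(v + 3)*(2*v^2 + 10*v + 1) + 166)*(v^4 + 10*v^3 + 3*v^2 - 166*v - 280))/(v^4 + 10*v^3 + 3*v^2 - 166*v - 280)^3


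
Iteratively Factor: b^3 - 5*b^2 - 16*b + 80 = (b - 4)*(b^2 - b - 20) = (b - 4)*(b + 4)*(b - 5)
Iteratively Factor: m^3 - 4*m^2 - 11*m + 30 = (m - 2)*(m^2 - 2*m - 15) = (m - 2)*(m + 3)*(m - 5)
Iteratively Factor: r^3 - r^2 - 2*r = (r + 1)*(r^2 - 2*r) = r*(r + 1)*(r - 2)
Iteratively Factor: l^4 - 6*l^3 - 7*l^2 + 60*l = (l)*(l^3 - 6*l^2 - 7*l + 60) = l*(l - 4)*(l^2 - 2*l - 15) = l*(l - 5)*(l - 4)*(l + 3)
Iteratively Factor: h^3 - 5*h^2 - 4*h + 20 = (h + 2)*(h^2 - 7*h + 10) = (h - 2)*(h + 2)*(h - 5)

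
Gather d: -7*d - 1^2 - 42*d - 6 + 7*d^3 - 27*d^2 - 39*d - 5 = 7*d^3 - 27*d^2 - 88*d - 12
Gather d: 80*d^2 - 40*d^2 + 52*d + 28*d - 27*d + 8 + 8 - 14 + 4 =40*d^2 + 53*d + 6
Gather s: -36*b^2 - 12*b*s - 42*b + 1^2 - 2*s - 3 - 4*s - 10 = -36*b^2 - 42*b + s*(-12*b - 6) - 12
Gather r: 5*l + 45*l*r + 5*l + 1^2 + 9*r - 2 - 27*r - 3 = 10*l + r*(45*l - 18) - 4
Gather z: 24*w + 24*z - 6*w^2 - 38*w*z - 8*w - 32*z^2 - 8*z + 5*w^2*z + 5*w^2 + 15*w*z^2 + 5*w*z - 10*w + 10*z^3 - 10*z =-w^2 + 6*w + 10*z^3 + z^2*(15*w - 32) + z*(5*w^2 - 33*w + 6)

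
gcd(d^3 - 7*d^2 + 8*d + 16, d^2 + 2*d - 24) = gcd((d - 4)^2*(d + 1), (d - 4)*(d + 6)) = d - 4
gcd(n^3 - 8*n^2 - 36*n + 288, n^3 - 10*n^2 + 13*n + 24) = n - 8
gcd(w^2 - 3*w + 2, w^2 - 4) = w - 2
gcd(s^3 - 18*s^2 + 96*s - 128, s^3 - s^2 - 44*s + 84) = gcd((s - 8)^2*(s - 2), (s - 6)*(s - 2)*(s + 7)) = s - 2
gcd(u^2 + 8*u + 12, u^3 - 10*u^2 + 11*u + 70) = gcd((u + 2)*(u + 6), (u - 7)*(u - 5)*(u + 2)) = u + 2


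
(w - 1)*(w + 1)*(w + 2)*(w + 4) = w^4 + 6*w^3 + 7*w^2 - 6*w - 8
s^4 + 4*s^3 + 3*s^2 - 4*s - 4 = (s - 1)*(s + 1)*(s + 2)^2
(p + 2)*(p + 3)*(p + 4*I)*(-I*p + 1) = -I*p^4 + 5*p^3 - 5*I*p^3 + 25*p^2 - 2*I*p^2 + 30*p + 20*I*p + 24*I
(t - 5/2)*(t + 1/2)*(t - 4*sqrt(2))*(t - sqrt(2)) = t^4 - 5*sqrt(2)*t^3 - 2*t^3 + 27*t^2/4 + 10*sqrt(2)*t^2 - 16*t + 25*sqrt(2)*t/4 - 10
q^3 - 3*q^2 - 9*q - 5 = (q - 5)*(q + 1)^2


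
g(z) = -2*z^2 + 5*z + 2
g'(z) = 5 - 4*z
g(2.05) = 3.84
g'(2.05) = -3.20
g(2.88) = -0.19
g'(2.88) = -6.52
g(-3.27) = -35.74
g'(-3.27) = 18.08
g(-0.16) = 1.15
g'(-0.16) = 5.64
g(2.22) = 3.24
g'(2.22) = -3.88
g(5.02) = -23.30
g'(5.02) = -15.08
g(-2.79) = -27.52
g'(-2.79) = 16.16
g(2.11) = 3.65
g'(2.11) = -3.44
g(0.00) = 2.00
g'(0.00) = 5.00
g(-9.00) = -205.00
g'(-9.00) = 41.00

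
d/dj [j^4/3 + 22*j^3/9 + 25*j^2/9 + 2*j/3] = 4*j^3/3 + 22*j^2/3 + 50*j/9 + 2/3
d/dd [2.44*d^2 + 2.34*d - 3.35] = 4.88*d + 2.34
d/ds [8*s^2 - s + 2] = 16*s - 1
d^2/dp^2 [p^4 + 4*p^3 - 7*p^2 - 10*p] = 12*p^2 + 24*p - 14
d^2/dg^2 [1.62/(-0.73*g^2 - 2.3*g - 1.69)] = (1.726596*g^2 + 5.43996*g - 1.62*(1.46*g + 2.3)*(2.92*g + 4.6) + 3.997188)/(0.73*g^2 + 2.3*g + 1.69)^3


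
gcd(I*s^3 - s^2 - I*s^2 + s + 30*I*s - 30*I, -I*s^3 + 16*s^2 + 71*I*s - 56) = 1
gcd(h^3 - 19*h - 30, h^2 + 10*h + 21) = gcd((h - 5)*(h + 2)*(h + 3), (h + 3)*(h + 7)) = h + 3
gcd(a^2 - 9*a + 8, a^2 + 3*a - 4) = a - 1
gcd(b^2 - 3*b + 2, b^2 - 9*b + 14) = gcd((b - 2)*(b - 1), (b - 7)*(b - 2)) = b - 2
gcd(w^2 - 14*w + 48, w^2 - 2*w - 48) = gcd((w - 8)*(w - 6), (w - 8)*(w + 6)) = w - 8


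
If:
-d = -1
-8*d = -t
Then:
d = 1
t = 8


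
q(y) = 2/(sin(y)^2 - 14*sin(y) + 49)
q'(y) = 2*(-2*sin(y)*cos(y) + 14*cos(y))/(sin(y)^2 - 14*sin(y) + 49)^2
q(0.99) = 0.05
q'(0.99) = 0.01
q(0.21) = 0.04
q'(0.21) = 0.01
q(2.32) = 0.05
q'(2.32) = -0.01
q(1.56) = 0.06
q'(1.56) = 0.00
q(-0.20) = 0.04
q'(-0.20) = 0.01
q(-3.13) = 0.04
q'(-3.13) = -0.01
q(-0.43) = 0.04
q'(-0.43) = 0.01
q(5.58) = 0.03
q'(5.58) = 0.01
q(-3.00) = 0.04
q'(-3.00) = -0.01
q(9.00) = 0.05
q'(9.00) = -0.01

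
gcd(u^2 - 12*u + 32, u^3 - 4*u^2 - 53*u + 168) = u - 8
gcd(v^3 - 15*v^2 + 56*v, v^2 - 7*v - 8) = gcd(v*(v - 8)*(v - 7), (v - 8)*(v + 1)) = v - 8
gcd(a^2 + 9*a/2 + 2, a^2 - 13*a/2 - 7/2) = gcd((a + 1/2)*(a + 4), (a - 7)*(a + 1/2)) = a + 1/2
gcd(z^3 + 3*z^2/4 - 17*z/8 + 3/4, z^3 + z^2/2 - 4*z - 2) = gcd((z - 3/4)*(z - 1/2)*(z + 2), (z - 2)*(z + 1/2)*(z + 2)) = z + 2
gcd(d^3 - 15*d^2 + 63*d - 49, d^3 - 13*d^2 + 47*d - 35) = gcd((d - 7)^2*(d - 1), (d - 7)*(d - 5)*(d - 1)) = d^2 - 8*d + 7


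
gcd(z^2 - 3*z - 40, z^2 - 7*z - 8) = z - 8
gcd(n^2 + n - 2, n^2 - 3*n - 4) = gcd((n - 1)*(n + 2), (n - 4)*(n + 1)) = 1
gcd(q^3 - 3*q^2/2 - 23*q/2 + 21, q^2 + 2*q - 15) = q - 3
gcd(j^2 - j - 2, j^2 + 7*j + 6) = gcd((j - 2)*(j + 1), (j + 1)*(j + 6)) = j + 1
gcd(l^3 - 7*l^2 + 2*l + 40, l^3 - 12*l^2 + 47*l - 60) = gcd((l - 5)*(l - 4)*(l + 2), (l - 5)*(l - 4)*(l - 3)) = l^2 - 9*l + 20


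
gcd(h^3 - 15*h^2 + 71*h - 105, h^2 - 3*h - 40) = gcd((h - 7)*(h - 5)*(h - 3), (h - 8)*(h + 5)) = 1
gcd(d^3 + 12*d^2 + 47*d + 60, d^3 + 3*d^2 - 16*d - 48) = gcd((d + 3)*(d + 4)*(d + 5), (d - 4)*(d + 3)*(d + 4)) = d^2 + 7*d + 12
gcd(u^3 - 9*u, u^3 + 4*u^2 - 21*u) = u^2 - 3*u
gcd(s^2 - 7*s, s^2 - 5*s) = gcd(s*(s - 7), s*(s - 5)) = s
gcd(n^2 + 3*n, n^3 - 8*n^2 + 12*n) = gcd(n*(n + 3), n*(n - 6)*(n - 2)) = n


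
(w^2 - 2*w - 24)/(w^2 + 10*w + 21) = (w^2 - 2*w - 24)/(w^2 + 10*w + 21)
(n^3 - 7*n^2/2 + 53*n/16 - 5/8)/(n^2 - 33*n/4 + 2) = (4*n^2 - 13*n + 10)/(4*(n - 8))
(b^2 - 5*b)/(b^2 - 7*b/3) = 3*(b - 5)/(3*b - 7)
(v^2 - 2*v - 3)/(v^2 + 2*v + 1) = (v - 3)/(v + 1)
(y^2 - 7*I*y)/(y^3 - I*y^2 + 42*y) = 1/(y + 6*I)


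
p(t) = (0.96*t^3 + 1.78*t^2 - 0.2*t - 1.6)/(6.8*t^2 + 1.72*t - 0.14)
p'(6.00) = 0.15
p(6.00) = 1.05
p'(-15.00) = 0.14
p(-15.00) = -1.89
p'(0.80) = 0.86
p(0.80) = -0.02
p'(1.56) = 0.27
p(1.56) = 0.32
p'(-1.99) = 0.10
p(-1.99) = -0.07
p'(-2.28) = 0.11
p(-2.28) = -0.10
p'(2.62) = 0.17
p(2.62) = 0.54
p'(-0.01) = 104.81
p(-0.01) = 10.21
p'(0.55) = 2.05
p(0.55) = -0.35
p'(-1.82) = 0.08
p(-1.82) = -0.06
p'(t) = (-13.6*t - 1.72)*(0.96*t^3 + 1.78*t^2 - 0.2*t - 1.6)/(6.8*t^2 + 1.72*t - 0.14)^2 + (2.88*t^2 + 3.56*t - 0.2)/(6.8*t^2 + 1.72*t - 0.14)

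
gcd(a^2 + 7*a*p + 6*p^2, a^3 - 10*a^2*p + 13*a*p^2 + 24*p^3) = a + p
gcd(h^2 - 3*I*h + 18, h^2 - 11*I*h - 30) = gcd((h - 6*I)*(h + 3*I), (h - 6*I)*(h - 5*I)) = h - 6*I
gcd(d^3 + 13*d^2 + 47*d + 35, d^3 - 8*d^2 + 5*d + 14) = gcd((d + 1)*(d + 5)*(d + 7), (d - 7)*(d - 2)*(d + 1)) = d + 1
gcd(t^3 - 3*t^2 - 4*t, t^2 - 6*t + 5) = 1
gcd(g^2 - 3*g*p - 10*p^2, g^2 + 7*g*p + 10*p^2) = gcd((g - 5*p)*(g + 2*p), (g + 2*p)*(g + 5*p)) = g + 2*p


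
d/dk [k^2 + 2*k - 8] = 2*k + 2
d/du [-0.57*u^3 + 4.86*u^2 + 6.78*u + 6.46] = -1.71*u^2 + 9.72*u + 6.78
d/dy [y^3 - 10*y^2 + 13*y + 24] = 3*y^2 - 20*y + 13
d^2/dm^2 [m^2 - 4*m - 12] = 2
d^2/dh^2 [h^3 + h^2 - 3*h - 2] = 6*h + 2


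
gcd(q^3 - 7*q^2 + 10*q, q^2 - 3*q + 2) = q - 2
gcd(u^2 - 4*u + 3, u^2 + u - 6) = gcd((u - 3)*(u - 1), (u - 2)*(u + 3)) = 1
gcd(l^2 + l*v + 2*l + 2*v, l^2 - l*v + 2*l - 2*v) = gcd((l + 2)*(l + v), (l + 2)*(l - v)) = l + 2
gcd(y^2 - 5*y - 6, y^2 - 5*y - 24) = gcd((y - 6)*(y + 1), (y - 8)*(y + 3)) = 1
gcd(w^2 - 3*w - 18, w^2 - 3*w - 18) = w^2 - 3*w - 18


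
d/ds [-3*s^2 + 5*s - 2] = 5 - 6*s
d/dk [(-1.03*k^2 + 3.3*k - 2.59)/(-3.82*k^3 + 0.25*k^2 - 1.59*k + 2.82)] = (-3.9346*k^4 + 25.212*k^3 - 28.8687*k^2 - 4.5142*k + 5.1879)/(14.5924*k^6 - 1.91*k^5 + 12.2101*k^4 - 22.3398*k^3 + 3.9381*k^2 - 8.9676*k + 7.9524)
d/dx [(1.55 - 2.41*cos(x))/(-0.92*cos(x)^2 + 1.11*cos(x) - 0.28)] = (2.2172*cos(x)^2 - 2.852*cos(x) + 1.0457)*sin(x)/(0.8464*cos(x)^4 - 2.0424*cos(x)^3 + 1.7473*cos(x)^2 - 0.6216*cos(x) + 0.0784)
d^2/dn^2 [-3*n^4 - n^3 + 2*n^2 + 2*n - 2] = -36*n^2 - 6*n + 4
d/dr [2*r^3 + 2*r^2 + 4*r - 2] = 6*r^2 + 4*r + 4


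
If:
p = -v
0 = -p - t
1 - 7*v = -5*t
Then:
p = -1/2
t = 1/2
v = 1/2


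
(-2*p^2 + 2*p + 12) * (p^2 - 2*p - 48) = -2*p^4 + 6*p^3 + 104*p^2 - 120*p - 576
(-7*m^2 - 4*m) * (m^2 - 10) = -7*m^4 - 4*m^3 + 70*m^2 + 40*m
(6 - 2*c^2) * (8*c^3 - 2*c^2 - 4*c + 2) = -16*c^5 + 4*c^4 + 56*c^3 - 16*c^2 - 24*c + 12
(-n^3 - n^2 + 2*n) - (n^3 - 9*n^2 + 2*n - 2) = -2*n^3 + 8*n^2 + 2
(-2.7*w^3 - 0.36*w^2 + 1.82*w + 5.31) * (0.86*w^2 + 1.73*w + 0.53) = -2.322*w^5 - 4.9806*w^4 - 0.4886*w^3 + 7.5244*w^2 + 10.1509*w + 2.8143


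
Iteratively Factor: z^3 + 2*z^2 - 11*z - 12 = (z + 4)*(z^2 - 2*z - 3) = (z + 1)*(z + 4)*(z - 3)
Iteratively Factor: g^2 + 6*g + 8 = (g + 4)*(g + 2)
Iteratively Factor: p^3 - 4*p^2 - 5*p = (p)*(p^2 - 4*p - 5) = p*(p + 1)*(p - 5)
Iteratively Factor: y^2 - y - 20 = (y + 4)*(y - 5)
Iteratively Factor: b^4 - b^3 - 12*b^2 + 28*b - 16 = (b - 2)*(b^3 + b^2 - 10*b + 8) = (b - 2)*(b + 4)*(b^2 - 3*b + 2) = (b - 2)*(b - 1)*(b + 4)*(b - 2)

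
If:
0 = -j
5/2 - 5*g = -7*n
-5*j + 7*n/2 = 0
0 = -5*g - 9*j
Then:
No Solution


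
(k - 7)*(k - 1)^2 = k^3 - 9*k^2 + 15*k - 7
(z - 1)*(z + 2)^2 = z^3 + 3*z^2 - 4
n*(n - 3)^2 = n^3 - 6*n^2 + 9*n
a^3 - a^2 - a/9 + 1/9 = (a - 1)*(a - 1/3)*(a + 1/3)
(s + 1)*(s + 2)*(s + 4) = s^3 + 7*s^2 + 14*s + 8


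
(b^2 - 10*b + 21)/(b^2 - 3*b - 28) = (b - 3)/(b + 4)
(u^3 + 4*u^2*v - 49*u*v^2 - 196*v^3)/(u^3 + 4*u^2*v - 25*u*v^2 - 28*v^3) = (u^2 - 3*u*v - 28*v^2)/(u^2 - 3*u*v - 4*v^2)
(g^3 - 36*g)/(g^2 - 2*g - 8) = g*(36 - g^2)/(-g^2 + 2*g + 8)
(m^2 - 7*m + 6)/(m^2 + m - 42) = (m - 1)/(m + 7)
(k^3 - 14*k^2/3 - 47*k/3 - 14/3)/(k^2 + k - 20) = (3*k^3 - 14*k^2 - 47*k - 14)/(3*(k^2 + k - 20))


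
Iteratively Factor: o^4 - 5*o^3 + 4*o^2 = (o - 4)*(o^3 - o^2) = o*(o - 4)*(o^2 - o) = o^2*(o - 4)*(o - 1)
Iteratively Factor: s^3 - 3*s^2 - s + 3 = (s + 1)*(s^2 - 4*s + 3) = (s - 3)*(s + 1)*(s - 1)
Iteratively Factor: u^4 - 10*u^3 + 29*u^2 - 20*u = (u - 5)*(u^3 - 5*u^2 + 4*u) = (u - 5)*(u - 1)*(u^2 - 4*u) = (u - 5)*(u - 4)*(u - 1)*(u)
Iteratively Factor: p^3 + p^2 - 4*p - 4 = (p - 2)*(p^2 + 3*p + 2) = (p - 2)*(p + 2)*(p + 1)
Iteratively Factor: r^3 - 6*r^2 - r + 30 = (r - 5)*(r^2 - r - 6) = (r - 5)*(r - 3)*(r + 2)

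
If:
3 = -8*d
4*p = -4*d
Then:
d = -3/8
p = 3/8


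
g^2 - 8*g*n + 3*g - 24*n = (g + 3)*(g - 8*n)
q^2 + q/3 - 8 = (q - 8/3)*(q + 3)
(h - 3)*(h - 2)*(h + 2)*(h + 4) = h^4 + h^3 - 16*h^2 - 4*h + 48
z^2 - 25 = (z - 5)*(z + 5)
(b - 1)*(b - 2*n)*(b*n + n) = b^3*n - 2*b^2*n^2 - b*n + 2*n^2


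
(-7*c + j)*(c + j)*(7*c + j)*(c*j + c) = -49*c^4*j - 49*c^4 - 49*c^3*j^2 - 49*c^3*j + c^2*j^3 + c^2*j^2 + c*j^4 + c*j^3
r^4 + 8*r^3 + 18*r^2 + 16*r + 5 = (r + 1)^3*(r + 5)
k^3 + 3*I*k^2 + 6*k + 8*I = (k - 2*I)*(k + I)*(k + 4*I)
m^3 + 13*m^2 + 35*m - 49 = (m - 1)*(m + 7)^2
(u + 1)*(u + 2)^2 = u^3 + 5*u^2 + 8*u + 4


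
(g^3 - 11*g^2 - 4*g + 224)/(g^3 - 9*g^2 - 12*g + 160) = (g - 7)/(g - 5)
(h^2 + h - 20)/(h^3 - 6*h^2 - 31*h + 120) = (h - 4)/(h^2 - 11*h + 24)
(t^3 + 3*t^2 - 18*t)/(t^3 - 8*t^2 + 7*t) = (t^2 + 3*t - 18)/(t^2 - 8*t + 7)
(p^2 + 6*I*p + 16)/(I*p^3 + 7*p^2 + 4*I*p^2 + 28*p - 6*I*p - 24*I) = (-I*p^2 + 6*p - 16*I)/(p^3 + p^2*(4 - 7*I) + p*(-6 - 28*I) - 24)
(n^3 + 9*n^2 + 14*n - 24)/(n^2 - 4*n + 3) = (n^2 + 10*n + 24)/(n - 3)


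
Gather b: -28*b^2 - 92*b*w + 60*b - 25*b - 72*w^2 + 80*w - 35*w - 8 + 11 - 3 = -28*b^2 + b*(35 - 92*w) - 72*w^2 + 45*w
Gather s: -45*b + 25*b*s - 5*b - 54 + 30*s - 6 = -50*b + s*(25*b + 30) - 60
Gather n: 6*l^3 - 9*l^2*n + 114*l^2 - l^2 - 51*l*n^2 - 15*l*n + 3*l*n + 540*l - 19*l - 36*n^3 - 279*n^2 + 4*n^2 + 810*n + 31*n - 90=6*l^3 + 113*l^2 + 521*l - 36*n^3 + n^2*(-51*l - 275) + n*(-9*l^2 - 12*l + 841) - 90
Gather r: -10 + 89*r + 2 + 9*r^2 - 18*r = 9*r^2 + 71*r - 8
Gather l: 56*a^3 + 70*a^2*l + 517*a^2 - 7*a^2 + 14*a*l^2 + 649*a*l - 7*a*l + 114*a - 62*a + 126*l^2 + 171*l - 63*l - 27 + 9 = 56*a^3 + 510*a^2 + 52*a + l^2*(14*a + 126) + l*(70*a^2 + 642*a + 108) - 18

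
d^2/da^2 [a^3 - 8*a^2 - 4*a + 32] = 6*a - 16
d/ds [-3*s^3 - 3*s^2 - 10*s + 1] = -9*s^2 - 6*s - 10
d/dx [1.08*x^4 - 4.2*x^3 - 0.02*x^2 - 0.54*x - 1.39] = 4.32*x^3 - 12.6*x^2 - 0.04*x - 0.54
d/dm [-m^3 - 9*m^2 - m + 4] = -3*m^2 - 18*m - 1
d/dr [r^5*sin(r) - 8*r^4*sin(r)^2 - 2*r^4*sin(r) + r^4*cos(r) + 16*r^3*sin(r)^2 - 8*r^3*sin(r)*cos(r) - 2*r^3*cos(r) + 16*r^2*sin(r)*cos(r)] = r*(r^4*cos(r) + 4*r^3*sin(r) - 8*r^3*sin(2*r) - 2*r^3*cos(r) - 6*r^2*sin(r) + 16*r^2*sin(2*r) + 4*r^2*cos(r) + 8*r^2*cos(2*r) - 16*r^2 - 12*r*sin(2*r) - 6*r*cos(r) - 8*r*cos(2*r) + 24*r + 16*sin(2*r))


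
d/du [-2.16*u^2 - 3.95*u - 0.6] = -4.32*u - 3.95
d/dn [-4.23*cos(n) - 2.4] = 4.23*sin(n)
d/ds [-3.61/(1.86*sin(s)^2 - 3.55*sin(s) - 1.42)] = (13.4292*sin(s) - 12.8155)*cos(s)/(-1.86*sin(s)^2 + 3.55*sin(s) + 1.42)^2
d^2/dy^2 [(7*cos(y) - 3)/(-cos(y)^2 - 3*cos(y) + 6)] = 2*(63*(1 - cos(2*y))^2*cos(y) - 33*(1 - cos(2*y))^2 + 619*cos(y) - 42*cos(2*y) + 267*cos(3*y) - 14*cos(5*y) - 558)/(6*cos(y) + cos(2*y) - 11)^3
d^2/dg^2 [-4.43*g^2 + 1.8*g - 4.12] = -8.86000000000000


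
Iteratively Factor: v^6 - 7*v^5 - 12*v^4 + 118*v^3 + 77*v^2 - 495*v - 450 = (v - 5)*(v^5 - 2*v^4 - 22*v^3 + 8*v^2 + 117*v + 90) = (v - 5)*(v + 2)*(v^4 - 4*v^3 - 14*v^2 + 36*v + 45) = (v - 5)^2*(v + 2)*(v^3 + v^2 - 9*v - 9) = (v - 5)^2*(v - 3)*(v + 2)*(v^2 + 4*v + 3) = (v - 5)^2*(v - 3)*(v + 1)*(v + 2)*(v + 3)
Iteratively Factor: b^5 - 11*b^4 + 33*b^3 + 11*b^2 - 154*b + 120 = (b + 2)*(b^4 - 13*b^3 + 59*b^2 - 107*b + 60) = (b - 1)*(b + 2)*(b^3 - 12*b^2 + 47*b - 60) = (b - 5)*(b - 1)*(b + 2)*(b^2 - 7*b + 12) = (b - 5)*(b - 3)*(b - 1)*(b + 2)*(b - 4)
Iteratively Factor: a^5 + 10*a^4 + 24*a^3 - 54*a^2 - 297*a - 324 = (a + 3)*(a^4 + 7*a^3 + 3*a^2 - 63*a - 108) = (a + 3)^2*(a^3 + 4*a^2 - 9*a - 36) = (a - 3)*(a + 3)^2*(a^2 + 7*a + 12) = (a - 3)*(a + 3)^2*(a + 4)*(a + 3)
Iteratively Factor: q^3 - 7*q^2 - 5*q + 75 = (q + 3)*(q^2 - 10*q + 25) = (q - 5)*(q + 3)*(q - 5)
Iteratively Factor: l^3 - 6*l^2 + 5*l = (l - 1)*(l^2 - 5*l) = (l - 5)*(l - 1)*(l)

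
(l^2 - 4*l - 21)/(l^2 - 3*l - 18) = (l - 7)/(l - 6)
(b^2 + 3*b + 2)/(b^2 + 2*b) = (b + 1)/b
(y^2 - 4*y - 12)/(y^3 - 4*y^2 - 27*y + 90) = (y + 2)/(y^2 + 2*y - 15)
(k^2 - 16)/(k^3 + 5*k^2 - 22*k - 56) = (k + 4)/(k^2 + 9*k + 14)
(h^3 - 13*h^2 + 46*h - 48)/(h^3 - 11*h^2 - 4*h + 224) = (h^2 - 5*h + 6)/(h^2 - 3*h - 28)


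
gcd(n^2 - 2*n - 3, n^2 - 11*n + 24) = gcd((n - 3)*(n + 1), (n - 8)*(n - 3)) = n - 3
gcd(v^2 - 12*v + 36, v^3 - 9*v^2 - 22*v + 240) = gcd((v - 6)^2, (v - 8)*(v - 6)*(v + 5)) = v - 6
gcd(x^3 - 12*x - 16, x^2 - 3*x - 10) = x + 2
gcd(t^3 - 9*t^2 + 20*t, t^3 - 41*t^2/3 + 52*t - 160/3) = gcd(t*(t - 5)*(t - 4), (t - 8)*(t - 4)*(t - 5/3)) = t - 4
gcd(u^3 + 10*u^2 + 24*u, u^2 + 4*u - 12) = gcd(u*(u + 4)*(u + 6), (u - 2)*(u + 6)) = u + 6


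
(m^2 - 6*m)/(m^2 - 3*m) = (m - 6)/(m - 3)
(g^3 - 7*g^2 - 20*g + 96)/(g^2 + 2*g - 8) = (g^2 - 11*g + 24)/(g - 2)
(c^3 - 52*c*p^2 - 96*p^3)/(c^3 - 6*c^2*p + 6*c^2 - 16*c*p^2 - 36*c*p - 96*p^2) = (c + 6*p)/(c + 6)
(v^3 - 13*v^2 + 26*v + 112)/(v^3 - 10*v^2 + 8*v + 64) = (v - 7)/(v - 4)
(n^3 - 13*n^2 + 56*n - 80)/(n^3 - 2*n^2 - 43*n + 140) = (n - 4)/(n + 7)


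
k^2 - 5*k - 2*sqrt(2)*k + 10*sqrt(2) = (k - 5)*(k - 2*sqrt(2))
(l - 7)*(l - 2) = l^2 - 9*l + 14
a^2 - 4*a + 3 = (a - 3)*(a - 1)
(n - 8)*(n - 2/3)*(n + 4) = n^3 - 14*n^2/3 - 88*n/3 + 64/3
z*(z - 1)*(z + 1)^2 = z^4 + z^3 - z^2 - z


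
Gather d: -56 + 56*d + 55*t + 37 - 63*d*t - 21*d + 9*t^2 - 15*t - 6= d*(35 - 63*t) + 9*t^2 + 40*t - 25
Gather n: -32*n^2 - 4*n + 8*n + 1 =-32*n^2 + 4*n + 1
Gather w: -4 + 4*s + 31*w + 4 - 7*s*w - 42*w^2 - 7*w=4*s - 42*w^2 + w*(24 - 7*s)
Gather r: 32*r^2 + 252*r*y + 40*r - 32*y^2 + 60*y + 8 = 32*r^2 + r*(252*y + 40) - 32*y^2 + 60*y + 8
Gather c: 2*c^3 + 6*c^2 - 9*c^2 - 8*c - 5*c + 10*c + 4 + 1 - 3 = 2*c^3 - 3*c^2 - 3*c + 2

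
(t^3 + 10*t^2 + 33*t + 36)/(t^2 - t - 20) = (t^2 + 6*t + 9)/(t - 5)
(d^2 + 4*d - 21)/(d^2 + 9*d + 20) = (d^2 + 4*d - 21)/(d^2 + 9*d + 20)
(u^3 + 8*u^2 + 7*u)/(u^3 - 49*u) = (u + 1)/(u - 7)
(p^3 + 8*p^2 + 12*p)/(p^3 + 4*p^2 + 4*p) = (p + 6)/(p + 2)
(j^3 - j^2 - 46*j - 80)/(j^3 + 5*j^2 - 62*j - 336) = (j^2 + 7*j + 10)/(j^2 + 13*j + 42)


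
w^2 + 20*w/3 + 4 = (w + 2/3)*(w + 6)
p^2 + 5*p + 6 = (p + 2)*(p + 3)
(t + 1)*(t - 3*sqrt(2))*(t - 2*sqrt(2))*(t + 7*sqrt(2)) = t^4 + t^3 + 2*sqrt(2)*t^3 - 58*t^2 + 2*sqrt(2)*t^2 - 58*t + 84*sqrt(2)*t + 84*sqrt(2)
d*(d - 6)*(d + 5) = d^3 - d^2 - 30*d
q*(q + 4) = q^2 + 4*q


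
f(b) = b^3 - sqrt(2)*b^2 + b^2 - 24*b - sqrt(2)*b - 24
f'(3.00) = -0.90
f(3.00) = -76.97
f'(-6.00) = 87.56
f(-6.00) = -102.43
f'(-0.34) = -24.79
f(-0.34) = -15.45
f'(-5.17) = 59.06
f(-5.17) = -41.87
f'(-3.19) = 7.76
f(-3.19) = 20.39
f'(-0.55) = -24.05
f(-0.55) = -10.31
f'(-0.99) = -21.65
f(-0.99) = -0.22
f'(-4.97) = 52.81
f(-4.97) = -30.69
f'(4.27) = 25.75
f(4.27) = -62.22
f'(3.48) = 8.03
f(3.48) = -75.31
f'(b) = 3*b^2 - 2*sqrt(2)*b + 2*b - 24 - sqrt(2)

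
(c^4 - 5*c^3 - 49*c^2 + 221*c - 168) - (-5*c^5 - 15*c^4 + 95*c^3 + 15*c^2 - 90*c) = 5*c^5 + 16*c^4 - 100*c^3 - 64*c^2 + 311*c - 168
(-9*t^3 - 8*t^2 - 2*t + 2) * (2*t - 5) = -18*t^4 + 29*t^3 + 36*t^2 + 14*t - 10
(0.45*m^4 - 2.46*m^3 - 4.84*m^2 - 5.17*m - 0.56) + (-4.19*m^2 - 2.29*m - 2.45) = 0.45*m^4 - 2.46*m^3 - 9.03*m^2 - 7.46*m - 3.01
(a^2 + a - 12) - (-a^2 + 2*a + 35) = 2*a^2 - a - 47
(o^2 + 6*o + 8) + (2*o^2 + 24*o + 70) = 3*o^2 + 30*o + 78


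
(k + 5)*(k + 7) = k^2 + 12*k + 35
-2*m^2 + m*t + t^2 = (-m + t)*(2*m + t)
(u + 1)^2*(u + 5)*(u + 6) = u^4 + 13*u^3 + 53*u^2 + 71*u + 30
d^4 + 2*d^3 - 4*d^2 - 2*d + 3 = (d - 1)^2*(d + 1)*(d + 3)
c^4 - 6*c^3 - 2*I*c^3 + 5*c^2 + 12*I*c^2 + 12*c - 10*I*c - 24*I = (c - 4)*(c - 3)*(c + 1)*(c - 2*I)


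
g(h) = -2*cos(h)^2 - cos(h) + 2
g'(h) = 4*sin(h)*cos(h) + sin(h)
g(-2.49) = 1.53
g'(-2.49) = 1.32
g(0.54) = -0.33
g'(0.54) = 2.28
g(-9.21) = 1.07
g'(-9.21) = 0.62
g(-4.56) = 2.11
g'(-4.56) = 0.39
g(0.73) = 0.14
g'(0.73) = 2.65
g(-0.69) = 0.04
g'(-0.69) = -2.60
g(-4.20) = 2.01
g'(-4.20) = -0.84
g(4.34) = 2.10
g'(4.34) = 0.42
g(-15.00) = 1.61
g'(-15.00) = 1.33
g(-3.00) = 1.03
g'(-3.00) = 0.42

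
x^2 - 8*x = x*(x - 8)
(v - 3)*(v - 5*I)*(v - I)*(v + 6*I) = v^4 - 3*v^3 + 31*v^2 - 93*v - 30*I*v + 90*I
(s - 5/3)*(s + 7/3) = s^2 + 2*s/3 - 35/9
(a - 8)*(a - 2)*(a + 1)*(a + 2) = a^4 - 7*a^3 - 12*a^2 + 28*a + 32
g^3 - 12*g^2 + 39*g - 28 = (g - 7)*(g - 4)*(g - 1)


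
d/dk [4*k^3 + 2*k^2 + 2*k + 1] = 12*k^2 + 4*k + 2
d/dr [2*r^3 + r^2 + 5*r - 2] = 6*r^2 + 2*r + 5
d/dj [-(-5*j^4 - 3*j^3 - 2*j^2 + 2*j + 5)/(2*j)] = 15*j^2/2 + 3*j + 1 + 5/(2*j^2)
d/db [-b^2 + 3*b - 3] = 3 - 2*b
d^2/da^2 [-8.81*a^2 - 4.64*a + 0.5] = -17.6200000000000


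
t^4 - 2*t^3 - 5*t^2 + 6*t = t*(t - 3)*(t - 1)*(t + 2)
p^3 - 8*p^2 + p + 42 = (p - 7)*(p - 3)*(p + 2)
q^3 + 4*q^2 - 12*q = q*(q - 2)*(q + 6)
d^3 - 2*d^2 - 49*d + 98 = (d - 7)*(d - 2)*(d + 7)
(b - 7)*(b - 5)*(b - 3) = b^3 - 15*b^2 + 71*b - 105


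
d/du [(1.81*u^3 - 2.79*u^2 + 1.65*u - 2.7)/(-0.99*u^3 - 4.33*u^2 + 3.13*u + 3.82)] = (8.88178419700125e-16*u^5 - 10.5994*u^4 + 14.5976*u^3 + 11.1354*u^2 - 44.6976*u + 14.754)/(0.9801*u^6 + 8.5734*u^5 + 12.5515*u^4 - 34.6694*u^3 - 23.2843*u^2 + 23.9132*u + 14.5924)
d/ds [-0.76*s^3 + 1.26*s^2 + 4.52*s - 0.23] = -2.28*s^2 + 2.52*s + 4.52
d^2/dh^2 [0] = 0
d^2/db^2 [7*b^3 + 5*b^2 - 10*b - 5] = 42*b + 10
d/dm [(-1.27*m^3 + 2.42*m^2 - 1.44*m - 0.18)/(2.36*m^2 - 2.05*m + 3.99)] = (-2.9972*m^4 + 5.207*m^3 - 16.7645*m^2 + 20.1612*m - 6.1146)/(5.5696*m^4 - 9.676*m^3 + 23.0353*m^2 - 16.359*m + 15.9201)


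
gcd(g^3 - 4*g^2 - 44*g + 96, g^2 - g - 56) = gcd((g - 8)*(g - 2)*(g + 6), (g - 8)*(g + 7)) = g - 8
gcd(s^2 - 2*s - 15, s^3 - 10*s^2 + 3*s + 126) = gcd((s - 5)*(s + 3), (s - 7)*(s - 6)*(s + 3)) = s + 3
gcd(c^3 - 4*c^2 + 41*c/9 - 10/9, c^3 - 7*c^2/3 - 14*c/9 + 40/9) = c^2 - 11*c/3 + 10/3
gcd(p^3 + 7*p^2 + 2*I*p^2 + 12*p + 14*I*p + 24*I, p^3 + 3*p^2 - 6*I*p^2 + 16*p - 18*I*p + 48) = p^2 + p*(3 + 2*I) + 6*I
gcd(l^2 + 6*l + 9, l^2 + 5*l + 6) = l + 3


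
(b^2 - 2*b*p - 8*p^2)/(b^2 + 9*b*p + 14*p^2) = (b - 4*p)/(b + 7*p)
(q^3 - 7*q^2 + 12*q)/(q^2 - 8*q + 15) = q*(q - 4)/(q - 5)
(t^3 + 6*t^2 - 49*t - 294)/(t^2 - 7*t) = t + 13 + 42/t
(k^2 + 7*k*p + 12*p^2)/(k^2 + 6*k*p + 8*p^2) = (k + 3*p)/(k + 2*p)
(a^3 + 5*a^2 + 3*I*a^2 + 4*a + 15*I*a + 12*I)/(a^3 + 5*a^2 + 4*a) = (a + 3*I)/a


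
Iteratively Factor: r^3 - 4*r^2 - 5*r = (r + 1)*(r^2 - 5*r) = r*(r + 1)*(r - 5)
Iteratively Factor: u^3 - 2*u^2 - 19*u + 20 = (u + 4)*(u^2 - 6*u + 5) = (u - 5)*(u + 4)*(u - 1)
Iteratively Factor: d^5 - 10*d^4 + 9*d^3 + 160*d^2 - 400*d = (d - 5)*(d^4 - 5*d^3 - 16*d^2 + 80*d) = d*(d - 5)*(d^3 - 5*d^2 - 16*d + 80) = d*(d - 5)^2*(d^2 - 16) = d*(d - 5)^2*(d + 4)*(d - 4)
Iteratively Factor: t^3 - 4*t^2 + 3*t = (t - 3)*(t^2 - t) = (t - 3)*(t - 1)*(t)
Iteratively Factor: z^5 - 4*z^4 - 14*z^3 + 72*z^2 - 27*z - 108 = (z - 3)*(z^4 - z^3 - 17*z^2 + 21*z + 36) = (z - 3)^2*(z^3 + 2*z^2 - 11*z - 12) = (z - 3)^2*(z + 1)*(z^2 + z - 12) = (z - 3)^2*(z + 1)*(z + 4)*(z - 3)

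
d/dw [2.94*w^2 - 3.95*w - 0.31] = 5.88*w - 3.95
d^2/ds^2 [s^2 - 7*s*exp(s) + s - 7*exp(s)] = -7*s*exp(s) - 21*exp(s) + 2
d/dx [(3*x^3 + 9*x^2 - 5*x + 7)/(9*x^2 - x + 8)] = 3*(9*x^4 - 2*x^3 + 36*x^2 + 6*x - 11)/(81*x^4 - 18*x^3 + 145*x^2 - 16*x + 64)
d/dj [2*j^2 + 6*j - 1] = 4*j + 6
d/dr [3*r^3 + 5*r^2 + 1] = r*(9*r + 10)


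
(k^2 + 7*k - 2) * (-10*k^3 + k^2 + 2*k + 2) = -10*k^5 - 69*k^4 + 29*k^3 + 14*k^2 + 10*k - 4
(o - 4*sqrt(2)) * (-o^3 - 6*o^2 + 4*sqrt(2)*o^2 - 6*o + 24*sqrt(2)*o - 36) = -o^4 - 6*o^3 + 8*sqrt(2)*o^3 - 38*o^2 + 48*sqrt(2)*o^2 - 228*o + 24*sqrt(2)*o + 144*sqrt(2)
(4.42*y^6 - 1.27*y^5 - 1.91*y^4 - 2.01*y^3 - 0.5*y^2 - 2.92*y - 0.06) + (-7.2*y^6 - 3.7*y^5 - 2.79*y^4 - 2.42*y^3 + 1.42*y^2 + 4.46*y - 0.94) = -2.78*y^6 - 4.97*y^5 - 4.7*y^4 - 4.43*y^3 + 0.92*y^2 + 1.54*y - 1.0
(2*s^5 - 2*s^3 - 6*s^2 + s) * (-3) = -6*s^5 + 6*s^3 + 18*s^2 - 3*s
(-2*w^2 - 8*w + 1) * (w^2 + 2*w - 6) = -2*w^4 - 12*w^3 - 3*w^2 + 50*w - 6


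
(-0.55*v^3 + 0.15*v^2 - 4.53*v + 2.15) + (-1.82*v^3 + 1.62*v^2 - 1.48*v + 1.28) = -2.37*v^3 + 1.77*v^2 - 6.01*v + 3.43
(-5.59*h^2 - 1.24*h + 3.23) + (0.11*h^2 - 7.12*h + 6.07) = -5.48*h^2 - 8.36*h + 9.3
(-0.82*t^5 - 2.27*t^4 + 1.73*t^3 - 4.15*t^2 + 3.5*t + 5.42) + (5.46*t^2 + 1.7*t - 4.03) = -0.82*t^5 - 2.27*t^4 + 1.73*t^3 + 1.31*t^2 + 5.2*t + 1.39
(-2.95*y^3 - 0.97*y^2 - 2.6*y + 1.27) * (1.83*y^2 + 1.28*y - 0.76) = -5.3985*y^5 - 5.5511*y^4 - 3.7576*y^3 - 0.2667*y^2 + 3.6016*y - 0.9652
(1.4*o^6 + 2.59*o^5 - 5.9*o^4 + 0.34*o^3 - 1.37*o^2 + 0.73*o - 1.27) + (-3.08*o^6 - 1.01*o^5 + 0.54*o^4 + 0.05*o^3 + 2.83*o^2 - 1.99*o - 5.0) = -1.68*o^6 + 1.58*o^5 - 5.36*o^4 + 0.39*o^3 + 1.46*o^2 - 1.26*o - 6.27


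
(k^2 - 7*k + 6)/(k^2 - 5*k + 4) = (k - 6)/(k - 4)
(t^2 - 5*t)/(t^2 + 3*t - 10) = t*(t - 5)/(t^2 + 3*t - 10)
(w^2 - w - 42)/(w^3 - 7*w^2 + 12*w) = (w^2 - w - 42)/(w*(w^2 - 7*w + 12))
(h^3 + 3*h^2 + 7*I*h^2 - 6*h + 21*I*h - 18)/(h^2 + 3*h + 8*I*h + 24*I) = (h^2 + 7*I*h - 6)/(h + 8*I)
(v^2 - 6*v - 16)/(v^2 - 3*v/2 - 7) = 2*(v - 8)/(2*v - 7)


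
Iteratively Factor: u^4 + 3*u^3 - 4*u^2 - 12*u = (u + 2)*(u^3 + u^2 - 6*u) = (u + 2)*(u + 3)*(u^2 - 2*u) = u*(u + 2)*(u + 3)*(u - 2)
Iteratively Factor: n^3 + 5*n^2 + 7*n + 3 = (n + 1)*(n^2 + 4*n + 3) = (n + 1)*(n + 3)*(n + 1)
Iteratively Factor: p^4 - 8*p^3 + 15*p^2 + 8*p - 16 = (p - 4)*(p^3 - 4*p^2 - p + 4) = (p - 4)*(p + 1)*(p^2 - 5*p + 4) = (p - 4)*(p - 1)*(p + 1)*(p - 4)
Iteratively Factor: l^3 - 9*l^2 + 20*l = (l)*(l^2 - 9*l + 20) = l*(l - 5)*(l - 4)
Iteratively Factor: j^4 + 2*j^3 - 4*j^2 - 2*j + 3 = (j + 3)*(j^3 - j^2 - j + 1) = (j + 1)*(j + 3)*(j^2 - 2*j + 1) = (j - 1)*(j + 1)*(j + 3)*(j - 1)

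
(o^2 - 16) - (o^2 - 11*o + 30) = 11*o - 46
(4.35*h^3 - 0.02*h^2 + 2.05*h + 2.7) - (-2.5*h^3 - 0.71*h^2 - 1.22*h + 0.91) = 6.85*h^3 + 0.69*h^2 + 3.27*h + 1.79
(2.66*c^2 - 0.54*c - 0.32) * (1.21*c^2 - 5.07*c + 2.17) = 3.2186*c^4 - 14.1396*c^3 + 8.1228*c^2 + 0.4506*c - 0.6944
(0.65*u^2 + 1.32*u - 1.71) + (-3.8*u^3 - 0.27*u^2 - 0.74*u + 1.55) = -3.8*u^3 + 0.38*u^2 + 0.58*u - 0.16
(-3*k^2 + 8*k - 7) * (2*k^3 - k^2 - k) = -6*k^5 + 19*k^4 - 19*k^3 - k^2 + 7*k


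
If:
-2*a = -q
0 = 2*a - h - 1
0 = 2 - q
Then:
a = 1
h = 1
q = 2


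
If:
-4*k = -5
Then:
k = 5/4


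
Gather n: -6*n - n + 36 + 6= 42 - 7*n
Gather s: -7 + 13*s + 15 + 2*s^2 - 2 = 2*s^2 + 13*s + 6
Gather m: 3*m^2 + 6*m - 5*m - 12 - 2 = 3*m^2 + m - 14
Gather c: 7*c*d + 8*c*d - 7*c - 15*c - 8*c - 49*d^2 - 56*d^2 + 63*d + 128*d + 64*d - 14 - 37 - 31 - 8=c*(15*d - 30) - 105*d^2 + 255*d - 90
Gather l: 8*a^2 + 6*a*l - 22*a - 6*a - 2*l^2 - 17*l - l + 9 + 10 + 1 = 8*a^2 - 28*a - 2*l^2 + l*(6*a - 18) + 20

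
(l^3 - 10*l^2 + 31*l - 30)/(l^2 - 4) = (l^2 - 8*l + 15)/(l + 2)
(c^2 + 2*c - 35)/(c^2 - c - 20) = (c + 7)/(c + 4)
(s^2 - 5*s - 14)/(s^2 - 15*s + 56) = (s + 2)/(s - 8)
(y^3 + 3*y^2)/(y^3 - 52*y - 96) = y^2*(y + 3)/(y^3 - 52*y - 96)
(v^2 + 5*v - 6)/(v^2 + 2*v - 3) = (v + 6)/(v + 3)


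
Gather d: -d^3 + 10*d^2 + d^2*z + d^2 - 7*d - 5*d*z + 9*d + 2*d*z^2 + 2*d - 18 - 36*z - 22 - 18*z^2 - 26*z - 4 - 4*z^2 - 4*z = -d^3 + d^2*(z + 11) + d*(2*z^2 - 5*z + 4) - 22*z^2 - 66*z - 44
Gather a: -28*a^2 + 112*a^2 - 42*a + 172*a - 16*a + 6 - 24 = 84*a^2 + 114*a - 18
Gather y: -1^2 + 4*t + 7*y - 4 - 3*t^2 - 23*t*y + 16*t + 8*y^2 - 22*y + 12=-3*t^2 + 20*t + 8*y^2 + y*(-23*t - 15) + 7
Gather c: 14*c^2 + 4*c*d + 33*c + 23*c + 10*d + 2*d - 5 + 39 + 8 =14*c^2 + c*(4*d + 56) + 12*d + 42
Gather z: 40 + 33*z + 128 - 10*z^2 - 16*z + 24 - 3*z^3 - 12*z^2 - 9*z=-3*z^3 - 22*z^2 + 8*z + 192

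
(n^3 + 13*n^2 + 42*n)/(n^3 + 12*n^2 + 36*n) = (n + 7)/(n + 6)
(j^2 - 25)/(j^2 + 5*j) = (j - 5)/j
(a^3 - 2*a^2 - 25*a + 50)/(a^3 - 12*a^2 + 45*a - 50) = (a + 5)/(a - 5)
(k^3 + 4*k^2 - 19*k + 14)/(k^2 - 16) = (k^3 + 4*k^2 - 19*k + 14)/(k^2 - 16)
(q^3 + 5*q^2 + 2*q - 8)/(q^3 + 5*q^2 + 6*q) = (q^2 + 3*q - 4)/(q*(q + 3))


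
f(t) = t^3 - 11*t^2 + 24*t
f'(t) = 3*t^2 - 22*t + 24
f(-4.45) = -412.75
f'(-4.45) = 181.31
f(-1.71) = -78.21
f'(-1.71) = 70.39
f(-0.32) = -8.84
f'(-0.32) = 31.35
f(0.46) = 8.81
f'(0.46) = 14.51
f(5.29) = -32.83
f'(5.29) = -8.43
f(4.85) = -28.26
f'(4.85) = -12.13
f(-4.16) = -362.19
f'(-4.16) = 167.44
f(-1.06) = -38.99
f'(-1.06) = 50.69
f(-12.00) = -3600.00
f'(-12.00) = 720.00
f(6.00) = -36.00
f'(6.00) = 0.00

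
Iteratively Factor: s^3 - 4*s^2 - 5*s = (s + 1)*(s^2 - 5*s) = (s - 5)*(s + 1)*(s)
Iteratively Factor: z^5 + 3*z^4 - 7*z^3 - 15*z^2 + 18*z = (z)*(z^4 + 3*z^3 - 7*z^2 - 15*z + 18) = z*(z + 3)*(z^3 - 7*z + 6) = z*(z - 1)*(z + 3)*(z^2 + z - 6) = z*(z - 2)*(z - 1)*(z + 3)*(z + 3)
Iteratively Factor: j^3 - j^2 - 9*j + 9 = (j - 1)*(j^2 - 9) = (j - 3)*(j - 1)*(j + 3)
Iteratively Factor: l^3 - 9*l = (l)*(l^2 - 9) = l*(l + 3)*(l - 3)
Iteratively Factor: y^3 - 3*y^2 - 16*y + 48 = (y + 4)*(y^2 - 7*y + 12) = (y - 3)*(y + 4)*(y - 4)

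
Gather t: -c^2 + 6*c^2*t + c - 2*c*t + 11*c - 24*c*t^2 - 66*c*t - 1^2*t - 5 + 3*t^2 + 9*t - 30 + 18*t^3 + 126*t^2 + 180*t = -c^2 + 12*c + 18*t^3 + t^2*(129 - 24*c) + t*(6*c^2 - 68*c + 188) - 35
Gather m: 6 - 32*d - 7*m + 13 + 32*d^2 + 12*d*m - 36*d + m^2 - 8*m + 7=32*d^2 - 68*d + m^2 + m*(12*d - 15) + 26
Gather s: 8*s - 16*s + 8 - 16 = -8*s - 8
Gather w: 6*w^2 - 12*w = 6*w^2 - 12*w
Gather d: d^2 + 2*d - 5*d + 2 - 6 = d^2 - 3*d - 4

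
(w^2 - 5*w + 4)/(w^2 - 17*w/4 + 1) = 4*(w - 1)/(4*w - 1)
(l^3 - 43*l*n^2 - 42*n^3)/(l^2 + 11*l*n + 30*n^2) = (l^2 - 6*l*n - 7*n^2)/(l + 5*n)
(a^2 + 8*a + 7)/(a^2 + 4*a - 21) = (a + 1)/(a - 3)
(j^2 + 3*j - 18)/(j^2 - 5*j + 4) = (j^2 + 3*j - 18)/(j^2 - 5*j + 4)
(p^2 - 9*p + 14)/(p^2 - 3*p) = (p^2 - 9*p + 14)/(p*(p - 3))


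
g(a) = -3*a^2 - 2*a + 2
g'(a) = -6*a - 2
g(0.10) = 1.77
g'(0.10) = -2.60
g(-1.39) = -1.02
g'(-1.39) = 6.34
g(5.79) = -110.15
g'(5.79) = -36.74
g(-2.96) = -18.36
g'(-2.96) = 15.76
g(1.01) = -3.08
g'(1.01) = -8.06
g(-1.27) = -0.30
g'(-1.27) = 5.62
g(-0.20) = 2.28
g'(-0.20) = -0.80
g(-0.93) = 1.27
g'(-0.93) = 3.58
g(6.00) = -118.00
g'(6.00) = -38.00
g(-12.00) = -406.00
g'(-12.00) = 70.00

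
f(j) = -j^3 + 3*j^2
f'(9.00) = -189.00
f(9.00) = -486.00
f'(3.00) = -9.00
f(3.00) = 0.00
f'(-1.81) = -20.69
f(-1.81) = 15.76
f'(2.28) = -1.92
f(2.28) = 3.74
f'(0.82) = 2.90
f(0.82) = 1.47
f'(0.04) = 0.24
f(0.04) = 0.00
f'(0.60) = 2.52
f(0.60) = 0.86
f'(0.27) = 1.40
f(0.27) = 0.20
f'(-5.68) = -130.87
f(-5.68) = 280.04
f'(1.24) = 2.83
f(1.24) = 2.71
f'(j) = -3*j^2 + 6*j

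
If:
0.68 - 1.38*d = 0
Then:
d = 0.49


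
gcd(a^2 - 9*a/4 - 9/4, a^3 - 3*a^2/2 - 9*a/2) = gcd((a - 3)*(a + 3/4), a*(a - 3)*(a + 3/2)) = a - 3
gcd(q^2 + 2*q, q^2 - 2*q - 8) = q + 2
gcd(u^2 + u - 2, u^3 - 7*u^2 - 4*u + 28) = u + 2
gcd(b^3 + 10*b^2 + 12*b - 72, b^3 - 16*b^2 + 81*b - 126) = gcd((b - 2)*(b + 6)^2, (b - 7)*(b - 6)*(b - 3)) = 1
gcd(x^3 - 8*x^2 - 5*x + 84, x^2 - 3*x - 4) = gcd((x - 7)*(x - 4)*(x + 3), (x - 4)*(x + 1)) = x - 4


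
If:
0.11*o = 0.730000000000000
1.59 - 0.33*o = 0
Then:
No Solution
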